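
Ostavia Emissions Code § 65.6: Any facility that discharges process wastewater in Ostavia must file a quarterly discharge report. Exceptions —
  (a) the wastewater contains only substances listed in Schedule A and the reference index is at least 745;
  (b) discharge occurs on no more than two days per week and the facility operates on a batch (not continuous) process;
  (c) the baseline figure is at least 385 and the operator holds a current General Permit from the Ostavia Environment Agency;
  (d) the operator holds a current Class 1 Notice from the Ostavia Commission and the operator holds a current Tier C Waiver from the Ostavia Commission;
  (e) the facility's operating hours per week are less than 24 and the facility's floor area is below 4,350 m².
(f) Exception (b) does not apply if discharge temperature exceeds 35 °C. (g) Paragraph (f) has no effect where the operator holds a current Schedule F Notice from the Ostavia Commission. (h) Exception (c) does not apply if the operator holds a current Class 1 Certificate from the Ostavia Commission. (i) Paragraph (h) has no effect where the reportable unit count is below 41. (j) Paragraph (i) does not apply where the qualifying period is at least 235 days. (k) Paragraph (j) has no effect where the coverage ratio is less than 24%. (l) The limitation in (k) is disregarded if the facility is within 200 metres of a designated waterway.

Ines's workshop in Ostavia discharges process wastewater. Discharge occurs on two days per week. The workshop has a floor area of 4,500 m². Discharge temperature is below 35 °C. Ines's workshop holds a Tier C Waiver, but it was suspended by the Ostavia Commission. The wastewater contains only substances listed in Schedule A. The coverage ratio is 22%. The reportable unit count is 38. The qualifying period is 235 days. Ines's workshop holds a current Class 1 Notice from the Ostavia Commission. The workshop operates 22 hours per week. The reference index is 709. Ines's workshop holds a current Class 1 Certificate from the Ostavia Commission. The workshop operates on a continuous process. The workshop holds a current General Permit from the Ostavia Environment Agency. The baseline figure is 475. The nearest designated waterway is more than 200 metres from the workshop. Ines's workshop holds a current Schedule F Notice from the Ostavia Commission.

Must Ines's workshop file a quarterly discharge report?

Exception (a) fails — the reference index is 709, short of 745.
Exception (b) requires that the facility operates on a batch (not continuous) process; but the facility operates on a continuous process, so (b) is unavailable.
Exception (c): the baseline figure is 475, meeting the 385 threshold; a current General Permit is held — every condition holds. Considering the limiting provisions: (h) is engaged (a current Class 1 Certificate is held), but is displaced by (i): (i) is engaged — the reportable unit count is 38, below the 41 limit. (j) applies (the qualifying period is 235 days, meeting the 235 days threshold), but yields to (k): (k) operates against (j): the coverage ratio is 22%, less than the 24% limit. (l), which would lift (k), is not triggered — the workshop is more than 200 m from any designated waterway. So (c) applies.
Exception (d) requires that the operator holds a current Tier C Waiver from the Ostavia Commission; but there is no Tier C Waiver in force, so (d) is unavailable.
Exception (e) does not apply: the facility's floor area is 4,500 m², not below 4,350 m².

No — exception (c) applies; Ines's workshop is not required to file a quarterly discharge report.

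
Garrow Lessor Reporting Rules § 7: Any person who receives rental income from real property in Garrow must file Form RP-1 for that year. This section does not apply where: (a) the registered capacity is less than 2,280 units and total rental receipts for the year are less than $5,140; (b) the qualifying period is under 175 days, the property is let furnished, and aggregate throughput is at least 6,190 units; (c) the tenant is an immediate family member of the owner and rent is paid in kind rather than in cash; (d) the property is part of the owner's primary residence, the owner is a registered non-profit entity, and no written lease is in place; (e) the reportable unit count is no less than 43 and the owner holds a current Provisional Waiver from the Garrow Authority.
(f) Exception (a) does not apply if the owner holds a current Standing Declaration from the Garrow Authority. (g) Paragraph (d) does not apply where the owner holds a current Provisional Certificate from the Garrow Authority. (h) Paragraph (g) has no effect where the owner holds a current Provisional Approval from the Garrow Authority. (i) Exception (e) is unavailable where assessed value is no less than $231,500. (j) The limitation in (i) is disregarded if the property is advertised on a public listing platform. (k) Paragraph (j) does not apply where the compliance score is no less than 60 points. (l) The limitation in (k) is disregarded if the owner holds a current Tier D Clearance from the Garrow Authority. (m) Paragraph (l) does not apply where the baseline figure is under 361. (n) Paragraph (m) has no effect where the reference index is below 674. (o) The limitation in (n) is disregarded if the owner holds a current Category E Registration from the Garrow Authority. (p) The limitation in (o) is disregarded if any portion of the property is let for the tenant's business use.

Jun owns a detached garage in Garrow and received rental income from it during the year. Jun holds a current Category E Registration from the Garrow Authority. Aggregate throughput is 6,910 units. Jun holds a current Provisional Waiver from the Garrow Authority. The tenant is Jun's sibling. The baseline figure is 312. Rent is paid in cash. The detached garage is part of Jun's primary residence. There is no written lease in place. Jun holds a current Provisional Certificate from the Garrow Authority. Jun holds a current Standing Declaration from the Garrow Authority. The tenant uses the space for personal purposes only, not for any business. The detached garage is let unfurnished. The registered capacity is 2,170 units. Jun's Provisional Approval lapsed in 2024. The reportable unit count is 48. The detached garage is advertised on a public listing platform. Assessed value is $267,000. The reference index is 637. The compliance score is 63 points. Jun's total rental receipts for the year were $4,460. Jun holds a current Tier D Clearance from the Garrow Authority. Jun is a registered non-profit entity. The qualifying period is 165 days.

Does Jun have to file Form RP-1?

Yes — Jun must file Form RP-1.

Exception (a): the registered capacity is 2,170 units, less than the 2,280 units limit; total rental receipts for the year are $4,460, less than the $5,140 limit — every condition holds. However, paragraph (f) must be considered: (f) operates against (a): a current Standing Declaration is held. So (a) is unavailable.
Exception (b) requires that the property is let furnished; but the property is let unfurnished, so (b) is unavailable.
Exception (c) fails — rent is paid in cash.
Exception (d): the detached garage is part of the primary residence; Jun is a registered non-profit; there is no written lease — every condition holds. Turning to paragraphs (g)–(h): (g) operates against (d): a current Provisional Certificate is held. (h), which would lift (g), is not engaged — the Provisional Approval is not current. Exception (d) does not apply.
Exception (e)'s conditions are all satisfied: the reportable unit count is 48, meeting the 43 threshold; a current Provisional Waiver is held. But applying paragraphs (i)–(p): (i) is triggered — assessed value is $267,000, meeting the $231,500 threshold. (j) applies (the property is publicly advertised), but is set aside by (k): (k) operates — the compliance score is 63 points, meeting the 60 points threshold. (l) is engaged (a current Tier D Clearance is held), but is overridden by (m): (m) is triggered — the baseline figure is 312, under the 361 limit. (n) would limit (m) — the reference index is 637, below the 674 limit — but (o) sets (n) aside: (o) operates against (n): a current Category E Registration is held. (p), which would lift (o), is not triggered — the space is used for personal purposes only. Exception (e) does not apply.
No exception displaces § 7.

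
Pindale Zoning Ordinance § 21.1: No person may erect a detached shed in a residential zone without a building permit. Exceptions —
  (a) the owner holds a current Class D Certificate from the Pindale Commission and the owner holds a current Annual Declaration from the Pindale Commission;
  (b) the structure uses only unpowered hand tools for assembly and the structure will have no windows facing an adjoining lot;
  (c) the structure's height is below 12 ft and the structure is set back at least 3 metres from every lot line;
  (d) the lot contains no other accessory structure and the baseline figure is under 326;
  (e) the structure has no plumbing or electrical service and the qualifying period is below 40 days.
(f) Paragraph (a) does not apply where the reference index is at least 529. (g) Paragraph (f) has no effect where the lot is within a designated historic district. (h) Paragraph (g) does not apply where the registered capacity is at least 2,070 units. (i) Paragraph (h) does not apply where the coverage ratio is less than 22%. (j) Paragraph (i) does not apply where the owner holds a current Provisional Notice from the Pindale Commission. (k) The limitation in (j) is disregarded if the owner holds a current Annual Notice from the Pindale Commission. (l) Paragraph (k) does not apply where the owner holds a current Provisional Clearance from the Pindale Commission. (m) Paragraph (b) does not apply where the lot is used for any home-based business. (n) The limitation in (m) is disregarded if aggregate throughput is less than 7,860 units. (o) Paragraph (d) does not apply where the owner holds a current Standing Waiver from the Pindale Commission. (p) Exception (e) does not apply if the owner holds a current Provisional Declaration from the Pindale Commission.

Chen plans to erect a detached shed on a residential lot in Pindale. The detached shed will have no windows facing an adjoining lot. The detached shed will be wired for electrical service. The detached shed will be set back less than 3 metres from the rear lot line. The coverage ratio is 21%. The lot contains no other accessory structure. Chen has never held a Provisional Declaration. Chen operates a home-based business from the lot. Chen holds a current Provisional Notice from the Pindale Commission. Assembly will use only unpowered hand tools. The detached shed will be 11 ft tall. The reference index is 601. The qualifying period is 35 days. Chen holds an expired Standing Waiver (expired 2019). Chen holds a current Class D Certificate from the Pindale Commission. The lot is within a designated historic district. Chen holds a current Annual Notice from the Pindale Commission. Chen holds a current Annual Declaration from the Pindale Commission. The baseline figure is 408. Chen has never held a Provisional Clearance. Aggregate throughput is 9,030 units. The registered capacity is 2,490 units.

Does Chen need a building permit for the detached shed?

Exception (a)'s conditions are all satisfied: a current Class D Certificate is held; a current Annual Declaration is held. Under paragraphs (f)–(l): (f) operates (the reference index is 601, meeting the 529 threshold), but is overridden by (g): (g) operates — the lot is in a historic district. (h) is engaged (the registered capacity is 2,490 units, meeting the 2,070 units threshold), but is set aside by (i): (i) operates against (h): the coverage ratio is 21%, less than the 22% limit. (j) would limit (i) — a current Provisional Notice is held — but (k) sets (j) aside: (k) operates against (j): a current Annual Notice is held. (l), which would lift (k), is inapplicable — there is no Provisional Clearance in force. So (a) applies.
All of (b)'s requirements are met (assembly uses only hand tools; no windows face an adjoining lot). However, paragraphs (m)–(n) must be considered: (m) operates against (b): a home-based business operates on the lot. (n) does not operate here (aggregate throughput is 9,030 units, not less than 7,860 units), so (m) stands. (b) is therefore removed.
Exception (c) requires that the structure is set back at least 3 metres from every lot line; but the rear setback is under 3 m, so (c) is unavailable.
Exception (d) fails — the baseline figure is 408, not under 326.
Exception (e) requires that the structure has no plumbing or electrical service; but electrical service is planned, so (e) is unavailable.

No — exception (a) applies; Chen does not need a building permit.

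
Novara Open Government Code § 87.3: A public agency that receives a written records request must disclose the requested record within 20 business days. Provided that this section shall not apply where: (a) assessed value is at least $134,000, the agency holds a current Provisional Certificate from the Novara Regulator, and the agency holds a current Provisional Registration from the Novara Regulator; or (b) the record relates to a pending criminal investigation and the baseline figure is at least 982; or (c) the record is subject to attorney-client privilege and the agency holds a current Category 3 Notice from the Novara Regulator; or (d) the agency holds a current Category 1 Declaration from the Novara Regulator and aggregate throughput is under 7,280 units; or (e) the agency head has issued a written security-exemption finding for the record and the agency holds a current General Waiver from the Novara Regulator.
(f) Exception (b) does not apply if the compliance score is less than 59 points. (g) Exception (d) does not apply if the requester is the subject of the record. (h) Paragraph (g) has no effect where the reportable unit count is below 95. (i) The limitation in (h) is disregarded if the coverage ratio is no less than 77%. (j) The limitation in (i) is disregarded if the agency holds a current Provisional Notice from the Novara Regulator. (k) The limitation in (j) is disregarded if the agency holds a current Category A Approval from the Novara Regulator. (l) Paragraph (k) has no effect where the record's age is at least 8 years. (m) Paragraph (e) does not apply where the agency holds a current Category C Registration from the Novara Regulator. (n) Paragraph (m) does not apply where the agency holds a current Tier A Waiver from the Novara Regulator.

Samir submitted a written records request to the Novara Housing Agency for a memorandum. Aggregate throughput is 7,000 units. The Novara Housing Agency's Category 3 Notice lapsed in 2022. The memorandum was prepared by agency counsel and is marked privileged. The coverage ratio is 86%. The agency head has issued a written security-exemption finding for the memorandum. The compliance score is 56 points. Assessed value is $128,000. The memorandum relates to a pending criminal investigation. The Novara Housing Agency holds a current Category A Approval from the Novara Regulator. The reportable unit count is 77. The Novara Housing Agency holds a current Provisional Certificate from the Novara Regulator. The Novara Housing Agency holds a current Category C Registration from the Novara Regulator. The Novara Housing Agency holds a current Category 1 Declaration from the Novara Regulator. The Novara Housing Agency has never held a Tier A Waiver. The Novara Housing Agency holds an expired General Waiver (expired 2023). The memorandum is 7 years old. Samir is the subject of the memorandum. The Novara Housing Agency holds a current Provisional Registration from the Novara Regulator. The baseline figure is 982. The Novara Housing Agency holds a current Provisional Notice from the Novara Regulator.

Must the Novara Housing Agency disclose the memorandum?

Exception (a) fails — assessed value is $128,000, short of $134,000.
Exception (b)'s conditions are all satisfied: the memorandum relates to a pending investigation; the baseline figure is 982, meeting the 982 threshold. Turning to paragraph (f): (f) operates against (b): the compliance score is 56 points, less than the 59 points limit. (b) is therefore removed.
Exception (c) requires that the agency holds a current Category 3 Notice from the Novara Regulator; but there is no Category 3 Notice in force, so (c) is unavailable.
Exception (d): a current Category 1 Declaration is held; aggregate throughput is 7,000 units, under the 7,280 units limit — every condition holds. Turning to paragraphs (g)–(l): (g) operates against (d): Samir is the subject of the memorandum. (h) is triggered (the reportable unit count is 77, below the 95 limit), but yields to (i): (i) operates against (h): the coverage ratio is 86%, meeting the 77% threshold. (j) operates (a current Provisional Notice is held), but yields to (k): (k) applies — a current Category A Approval is held. (l) does not operate here (the record's age is 7 years, short of 8 years), so (k) stands. (d) is therefore removed.
Exception (e) does not apply: the General Waiver is not current.
No exception applies. The general rule governs.

Yes — the Novara Housing Agency must disclose the memorandum.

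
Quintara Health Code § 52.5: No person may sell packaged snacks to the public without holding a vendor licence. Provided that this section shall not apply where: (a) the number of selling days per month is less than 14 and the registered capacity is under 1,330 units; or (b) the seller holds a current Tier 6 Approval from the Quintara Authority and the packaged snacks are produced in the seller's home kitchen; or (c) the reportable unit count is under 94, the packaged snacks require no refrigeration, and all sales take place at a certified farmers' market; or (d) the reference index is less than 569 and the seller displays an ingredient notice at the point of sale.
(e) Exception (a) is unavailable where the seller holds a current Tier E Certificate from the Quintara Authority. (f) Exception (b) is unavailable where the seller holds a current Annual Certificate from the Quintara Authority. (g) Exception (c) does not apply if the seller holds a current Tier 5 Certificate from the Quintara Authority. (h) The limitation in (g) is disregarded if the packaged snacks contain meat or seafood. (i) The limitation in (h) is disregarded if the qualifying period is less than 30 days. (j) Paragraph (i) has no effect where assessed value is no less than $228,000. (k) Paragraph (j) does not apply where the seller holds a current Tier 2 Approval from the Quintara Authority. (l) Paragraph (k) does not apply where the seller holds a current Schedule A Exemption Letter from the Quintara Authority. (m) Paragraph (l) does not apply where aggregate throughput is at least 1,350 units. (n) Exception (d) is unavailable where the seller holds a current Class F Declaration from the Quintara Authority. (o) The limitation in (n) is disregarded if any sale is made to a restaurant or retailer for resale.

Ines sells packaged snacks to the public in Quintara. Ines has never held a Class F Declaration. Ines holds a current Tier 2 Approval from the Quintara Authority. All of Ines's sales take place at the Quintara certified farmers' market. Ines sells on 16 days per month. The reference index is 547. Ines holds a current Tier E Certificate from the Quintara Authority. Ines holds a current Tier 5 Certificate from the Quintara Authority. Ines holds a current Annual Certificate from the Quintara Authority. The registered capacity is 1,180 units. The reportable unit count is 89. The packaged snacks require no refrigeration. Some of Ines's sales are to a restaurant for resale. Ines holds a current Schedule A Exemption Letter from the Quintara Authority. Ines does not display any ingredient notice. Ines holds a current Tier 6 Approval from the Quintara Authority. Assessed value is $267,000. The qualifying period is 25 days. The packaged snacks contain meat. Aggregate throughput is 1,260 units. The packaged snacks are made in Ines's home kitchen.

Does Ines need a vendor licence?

No — exception (c) applies; Ines is not required to hold a vendor licence.

Exception (a) does not apply: the number of selling days per month is 16, not less than 14.
Exception (b): a current Tier 6 Approval is held; the packaged snacks are home-kitchen produced — every condition holds. However, paragraph (f) must be considered: (f) applies — a current Annual Certificate is held. Exception (b) does not apply.
Exception (c) is satisfied on its face — the reportable unit count is 89, under the 94 limit; the packaged snacks are shelf-stable; all sales are at a certified farmers' market. Applying paragraphs (g)–(m): (g) would limit (c) — a current Tier 5 Certificate is held — but (h) sets (g) aside: (h) operates against (g): the packaged snacks contain meat. (i) operates (the qualifying period is 25 days, less than the 30 days limit), but is overridden by (j): (j) is engaged — assessed value is $267,000, meeting the $228,000 threshold. (k) is triggered (a current Tier 2 Approval is held), but is displaced by (l): (l) is triggered — a current Schedule A Exemption Letter is held. (m) is not engaged (aggregate throughput is 1,260 units, short of 1,350 units), so (l) stands. Exception (c) stands.
Exception (d) does not apply: no ingredient notice is displayed.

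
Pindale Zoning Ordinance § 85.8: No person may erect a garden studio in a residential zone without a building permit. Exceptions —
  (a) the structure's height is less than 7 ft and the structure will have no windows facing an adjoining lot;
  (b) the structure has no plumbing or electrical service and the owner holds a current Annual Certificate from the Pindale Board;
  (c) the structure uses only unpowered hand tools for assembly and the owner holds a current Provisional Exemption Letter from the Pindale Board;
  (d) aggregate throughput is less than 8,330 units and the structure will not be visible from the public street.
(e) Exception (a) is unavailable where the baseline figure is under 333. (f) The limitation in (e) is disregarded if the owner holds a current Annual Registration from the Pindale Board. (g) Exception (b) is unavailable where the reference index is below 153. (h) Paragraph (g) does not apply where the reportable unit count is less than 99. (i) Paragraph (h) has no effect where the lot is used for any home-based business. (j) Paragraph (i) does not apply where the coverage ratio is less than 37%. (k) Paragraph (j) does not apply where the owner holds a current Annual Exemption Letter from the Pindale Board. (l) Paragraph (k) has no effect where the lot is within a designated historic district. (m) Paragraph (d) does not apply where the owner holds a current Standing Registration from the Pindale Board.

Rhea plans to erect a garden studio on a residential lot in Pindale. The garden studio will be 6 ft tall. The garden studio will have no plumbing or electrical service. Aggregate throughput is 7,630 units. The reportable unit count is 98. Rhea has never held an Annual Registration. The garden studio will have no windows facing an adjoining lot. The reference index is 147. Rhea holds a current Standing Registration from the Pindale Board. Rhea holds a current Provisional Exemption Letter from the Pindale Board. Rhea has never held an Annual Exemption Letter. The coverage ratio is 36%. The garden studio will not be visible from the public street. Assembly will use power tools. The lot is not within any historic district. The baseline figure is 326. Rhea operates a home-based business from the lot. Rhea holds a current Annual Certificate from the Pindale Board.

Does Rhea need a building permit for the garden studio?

No — exception (b) applies; Rhea does not need a building permit.

Exception (a): the structure's height is 6 ft, less than the 7 ft limit; no windows face an adjoining lot — every condition holds. However, paragraphs (e)–(f) must be considered: (e) is triggered — the baseline figure is 326, under the 333 limit. (f) does not operate here (no current Annual Registration is held), so (e) stands. (a) is therefore removed.
Exception (b): there is no plumbing or electrical service; a current Annual Certificate is held — every condition holds. Applying paragraphs (g)–(l): (g) would limit (b) — the reference index is 147, below the 153 limit — but (h) sets (g) aside: (h) applies — the reportable unit count is 98, less than the 99 limit. (i) would limit (h) — a home-based business operates on the lot — but (j) sets (i) aside: (j) operates against (i): the coverage ratio is 36%, less than the 37% limit. (k) is not triggered (there is no Annual Exemption Letter in force), so (j) stands. Exception (b) stands.
Exception (c) requires that the structure uses only unpowered hand tools for assembly; but assembly uses power tools, so (c) is unavailable.
Exception (d): aggregate throughput is 7,630 units, less than the 8,330 units limit; the structure will not be visible from the street — every condition holds. But: (m) is engaged — a current Standing Registration is held. (d) is therefore removed.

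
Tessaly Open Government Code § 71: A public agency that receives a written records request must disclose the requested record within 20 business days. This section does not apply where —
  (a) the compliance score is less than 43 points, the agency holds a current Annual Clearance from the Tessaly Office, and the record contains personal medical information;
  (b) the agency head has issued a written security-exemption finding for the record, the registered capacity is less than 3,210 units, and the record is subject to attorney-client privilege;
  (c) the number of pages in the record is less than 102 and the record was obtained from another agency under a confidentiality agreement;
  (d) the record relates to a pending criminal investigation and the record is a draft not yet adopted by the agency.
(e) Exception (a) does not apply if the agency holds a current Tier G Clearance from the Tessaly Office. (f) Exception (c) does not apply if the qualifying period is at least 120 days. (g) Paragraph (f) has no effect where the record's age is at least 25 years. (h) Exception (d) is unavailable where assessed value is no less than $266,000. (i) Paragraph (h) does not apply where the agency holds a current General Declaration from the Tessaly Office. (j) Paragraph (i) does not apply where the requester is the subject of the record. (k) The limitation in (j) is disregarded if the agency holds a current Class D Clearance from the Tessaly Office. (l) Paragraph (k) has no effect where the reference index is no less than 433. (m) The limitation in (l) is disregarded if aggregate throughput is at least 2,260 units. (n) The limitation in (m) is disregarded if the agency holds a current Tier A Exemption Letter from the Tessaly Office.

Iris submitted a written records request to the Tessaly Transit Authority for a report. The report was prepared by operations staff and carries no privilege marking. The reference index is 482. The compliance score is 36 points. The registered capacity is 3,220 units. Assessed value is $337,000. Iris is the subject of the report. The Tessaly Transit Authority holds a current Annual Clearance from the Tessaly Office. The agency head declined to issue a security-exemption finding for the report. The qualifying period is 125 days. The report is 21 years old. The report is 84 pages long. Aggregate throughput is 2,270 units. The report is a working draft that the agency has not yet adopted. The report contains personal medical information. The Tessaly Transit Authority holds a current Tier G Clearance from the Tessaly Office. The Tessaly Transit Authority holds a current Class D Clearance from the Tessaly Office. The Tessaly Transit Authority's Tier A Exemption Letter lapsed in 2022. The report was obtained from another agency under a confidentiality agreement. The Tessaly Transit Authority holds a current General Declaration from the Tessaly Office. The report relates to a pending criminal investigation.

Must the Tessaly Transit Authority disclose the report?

Exception (a): the compliance score is 36 points, less than the 43 points limit; a current Annual Clearance is held; the report contains personal medical information — every condition holds. But applying paragraph (e): (e) operates — a current Tier G Clearance is held. (a) is therefore removed.
Exception (b) does not apply: the agency head declined to issue a security-exemption finding.
Exception (c) is satisfied on its face — the number of pages in the record is 84, less than the 102 limit; the report was obtained under a confidentiality agreement. Turning to paragraphs (f)–(g): (f) operates against (c): the qualifying period is 125 days, meeting the 120 days threshold. (g) is not triggered (the record's age is 21 years, short of 25 years), so (f) stands. So (c) is unavailable.
Exception (d): the report relates to a pending investigation; the report is an unadopted draft — every condition holds. Considering the limiting provisions: (h) would limit (d) — assessed value is $337,000, meeting the $266,000 threshold — but (i) sets (h) aside: (i) operates — a current General Declaration is held. (j) is engaged (Iris is the subject of the report), but is overridden by (k): (k) operates against (j): a current Class D Clearance is held. (l) applies (the reference index is 482, meeting the 433 threshold), but yields to (m): (m) is triggered — aggregate throughput is 2,270 units, meeting the 2,260 units threshold. (n), which would lift (m), is inapplicable — no current Tier A Exemption Letter is held. Exception (d) stands.

No — exception (d) applies; the Tessaly Transit Authority is not required to disclose the report.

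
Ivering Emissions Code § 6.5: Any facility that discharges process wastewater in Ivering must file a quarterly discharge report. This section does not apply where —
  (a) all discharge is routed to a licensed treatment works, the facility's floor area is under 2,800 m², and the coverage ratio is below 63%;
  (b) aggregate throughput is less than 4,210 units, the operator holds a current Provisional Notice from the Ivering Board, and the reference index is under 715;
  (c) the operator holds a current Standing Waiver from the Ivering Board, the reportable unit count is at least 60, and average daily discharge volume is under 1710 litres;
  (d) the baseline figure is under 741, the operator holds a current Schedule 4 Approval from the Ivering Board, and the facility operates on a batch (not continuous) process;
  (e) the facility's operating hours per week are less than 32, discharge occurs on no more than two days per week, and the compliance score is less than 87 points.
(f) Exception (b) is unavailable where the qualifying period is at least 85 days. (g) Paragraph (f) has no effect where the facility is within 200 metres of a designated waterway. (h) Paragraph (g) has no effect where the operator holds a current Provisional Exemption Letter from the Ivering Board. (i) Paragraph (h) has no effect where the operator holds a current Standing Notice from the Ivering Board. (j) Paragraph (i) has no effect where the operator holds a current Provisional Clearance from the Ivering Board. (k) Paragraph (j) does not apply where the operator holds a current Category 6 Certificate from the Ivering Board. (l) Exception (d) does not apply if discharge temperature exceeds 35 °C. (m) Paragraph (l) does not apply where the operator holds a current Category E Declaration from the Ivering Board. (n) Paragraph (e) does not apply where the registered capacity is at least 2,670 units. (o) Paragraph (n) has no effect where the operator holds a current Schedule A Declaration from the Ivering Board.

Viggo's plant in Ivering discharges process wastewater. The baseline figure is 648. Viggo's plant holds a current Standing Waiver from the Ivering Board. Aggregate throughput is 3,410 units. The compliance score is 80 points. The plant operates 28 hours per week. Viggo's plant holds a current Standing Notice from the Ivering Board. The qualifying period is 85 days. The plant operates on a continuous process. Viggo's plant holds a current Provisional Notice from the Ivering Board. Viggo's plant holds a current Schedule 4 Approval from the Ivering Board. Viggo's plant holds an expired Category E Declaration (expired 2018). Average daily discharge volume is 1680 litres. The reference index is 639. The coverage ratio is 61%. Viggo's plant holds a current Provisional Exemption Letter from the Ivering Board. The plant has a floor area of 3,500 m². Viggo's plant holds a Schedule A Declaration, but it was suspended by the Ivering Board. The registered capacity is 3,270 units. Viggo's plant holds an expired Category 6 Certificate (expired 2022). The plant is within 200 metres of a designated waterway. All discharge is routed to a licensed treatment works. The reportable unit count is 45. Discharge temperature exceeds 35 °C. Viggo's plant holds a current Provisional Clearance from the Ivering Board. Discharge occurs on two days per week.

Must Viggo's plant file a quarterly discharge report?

Yes — Viggo's plant must file a quarterly discharge report.

Exception (a) fails — the facility's floor area is 3,500 m², not under 2,800 m².
Exception (b): aggregate throughput is 3,410 units, less than the 4,210 units limit; a current Provisional Notice is held; the reference index is 639, under the 715 limit — every condition holds. However, paragraphs (f)–(k) must be considered: (f) is triggered — the qualifying period is 85 days, meeting the 85 days threshold. (g) operates (the plant is within 200 m of a designated waterway), but is itself disapplied by (h): (h) is engaged — a current Provisional Exemption Letter is held. (i) operates (a current Standing Notice is held), but is itself disapplied by (j): (j) operates against (i): a current Provisional Clearance is held. (k), which would lift (j), is not triggered — the Category 6 Certificate is not current. Exception (b) does not apply.
Exception (c) does not apply: the reportable unit count is 45, short of 60.
Exception (d) does not apply: the facility operates on a continuous process.
All of (e)'s requirements are met (the facility's operating hours per week are 28, less than the 32 limit; discharge occurs on no more than two days per week; the compliance score is 80 points, less than the 87 points limit). Turning to paragraphs (n)–(o): (n) operates against (e): the registered capacity is 3,270 units, meeting the 2,670 units threshold. (o) is inapplicable (there is no Schedule A Declaration in force), so (n) stands. So (e) is unavailable.
No exception displaces § 6.5.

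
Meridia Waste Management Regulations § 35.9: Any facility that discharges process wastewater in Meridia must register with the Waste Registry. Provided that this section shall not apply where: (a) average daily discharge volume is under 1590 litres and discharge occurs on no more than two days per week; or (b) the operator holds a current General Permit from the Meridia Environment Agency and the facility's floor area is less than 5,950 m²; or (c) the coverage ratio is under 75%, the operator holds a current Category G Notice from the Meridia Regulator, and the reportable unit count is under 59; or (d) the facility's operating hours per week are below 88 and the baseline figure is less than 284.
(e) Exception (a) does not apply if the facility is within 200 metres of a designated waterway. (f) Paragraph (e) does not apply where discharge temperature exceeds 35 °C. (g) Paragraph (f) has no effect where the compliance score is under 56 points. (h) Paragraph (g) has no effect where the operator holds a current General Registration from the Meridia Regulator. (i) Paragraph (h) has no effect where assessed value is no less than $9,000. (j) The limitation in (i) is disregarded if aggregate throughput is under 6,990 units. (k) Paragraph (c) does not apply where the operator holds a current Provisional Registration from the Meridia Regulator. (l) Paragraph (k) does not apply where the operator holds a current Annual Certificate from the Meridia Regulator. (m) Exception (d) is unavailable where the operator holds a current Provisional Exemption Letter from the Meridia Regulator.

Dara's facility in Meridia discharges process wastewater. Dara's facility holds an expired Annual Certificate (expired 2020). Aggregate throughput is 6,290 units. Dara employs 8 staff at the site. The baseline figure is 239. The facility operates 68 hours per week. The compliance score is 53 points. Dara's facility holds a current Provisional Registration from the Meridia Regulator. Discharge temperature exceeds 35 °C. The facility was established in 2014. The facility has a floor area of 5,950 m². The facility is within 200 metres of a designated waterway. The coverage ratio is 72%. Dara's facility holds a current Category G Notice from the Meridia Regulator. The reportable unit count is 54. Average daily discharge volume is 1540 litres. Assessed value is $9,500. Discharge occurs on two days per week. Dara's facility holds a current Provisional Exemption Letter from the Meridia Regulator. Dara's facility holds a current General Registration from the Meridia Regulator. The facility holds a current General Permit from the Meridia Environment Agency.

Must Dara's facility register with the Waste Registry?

No — exception (a) applies; Dara's facility is not required to register with the Waste Registry.

All of (a)'s requirements are met (average daily discharge volume is 1540 litres, under the 1590 litres limit; discharge occurs on no more than two days per week). Under paragraphs (e)–(j): (e) is engaged (the facility is within 200 m of a designated waterway), but is itself disapplied by (f): (f) is triggered — discharge temperature exceeds 35 °C. (g) would limit (f) — the compliance score is 53 points, under the 56 points limit — but (h) sets (g) aside: (h) operates — a current General Registration is held. (i) applies (assessed value is $9,500, meeting the $9,000 threshold), but is displaced by (j): (j) is engaged — aggregate throughput is 6,290 units, under the 6,990 units limit. (a) remains available.
Exception (b) fails — the facility's floor area is 5,950 m², not less than 5,950 m².
Exception (c)'s conditions are all satisfied: the coverage ratio is 72%, under the 75% limit; a current Category G Notice is held; the reportable unit count is 54, under the 59 limit. However, paragraphs (k)–(l) must be considered: (k) operates against (c): a current Provisional Registration is held. (l), which would lift (k), is inapplicable — no current Annual Certificate is held. So (c) is unavailable.
Exception (d): the facility's operating hours per week are 68, below the 88 limit; the baseline figure is 239, less than the 284 limit — every condition holds. Turning to paragraph (m): (m) operates against (d): a current Provisional Exemption Letter is held. Exception (d) does not apply.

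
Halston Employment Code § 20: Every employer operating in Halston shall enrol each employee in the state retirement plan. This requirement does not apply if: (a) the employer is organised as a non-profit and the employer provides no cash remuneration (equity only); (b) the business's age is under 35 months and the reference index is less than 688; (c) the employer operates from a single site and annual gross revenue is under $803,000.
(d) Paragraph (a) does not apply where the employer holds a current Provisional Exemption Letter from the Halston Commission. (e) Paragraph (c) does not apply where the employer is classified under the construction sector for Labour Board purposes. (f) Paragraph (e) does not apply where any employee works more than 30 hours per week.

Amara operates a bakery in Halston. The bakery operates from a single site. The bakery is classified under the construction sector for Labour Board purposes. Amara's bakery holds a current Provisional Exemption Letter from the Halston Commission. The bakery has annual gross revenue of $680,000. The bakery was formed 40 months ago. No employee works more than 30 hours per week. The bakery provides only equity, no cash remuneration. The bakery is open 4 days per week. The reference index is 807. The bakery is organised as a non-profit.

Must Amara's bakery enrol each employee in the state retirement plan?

Exception (a)'s conditions are all satisfied: the employer is a non-profit; remuneration is equity-only. But applying paragraph (d): (d) operates against (a): a current Provisional Exemption Letter is held. So (a) is unavailable.
Exception (b) requires that the business's age is under 35 months; but the business's age is 40 months, not under 35 months, so (b) is unavailable.
Exception (c)'s conditions are all satisfied: the employer operates from a single site; annual gross revenue is $680,000, under the $803,000 limit. But applying paragraphs (e)–(f): (e) is triggered — the bakery is classified under the construction sector. (f) is inapplicable (no employee exceeds 30 hours/week), so (e) stands. Exception (c) does not apply.
No exception displaces § 20.

Yes — Amara's bakery must enrol each employee in the state retirement plan.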